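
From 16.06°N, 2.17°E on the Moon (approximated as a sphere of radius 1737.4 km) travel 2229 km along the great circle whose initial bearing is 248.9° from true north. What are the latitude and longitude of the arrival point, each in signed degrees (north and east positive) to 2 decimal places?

-14.67°, -65.45°

Angular distance δ = d/R = 2229/1737.4 = 1.28295 rad; initial bearing θ = 4.3441 rad.
sin φ₂ = sin φ₁ cos δ + cos φ₁ sin δ cos θ = (0.2766)(0.2839) + (0.9610)(0.9589)(-0.3600) = -0.2532, so φ₂ = -14.67°.
Δλ = atan2(sin θ sin δ cos φ₁, cos δ − sin φ₁ sin φ₂) = atan2(-0.8597, 0.3539) = -67.623°.
λ₂ = 2.170° − 67.623° = -65.45°.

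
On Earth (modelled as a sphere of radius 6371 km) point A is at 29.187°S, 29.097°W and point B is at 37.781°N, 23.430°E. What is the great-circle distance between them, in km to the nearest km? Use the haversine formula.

In radians: φ₁ = -0.5094, φ₂ = 0.6594, Δλ = 52.527° = 0.9168 rad.
Haversine: a = sin²(Δφ/2) + cos φ₁ cos φ₂ sin²(Δλ/2) = 0.3044 + (0.8730)(0.7904)(0.1958) = 0.43949.
Central angle c = 2·arcsin(√a) = 1.44947 rad.
Distance = R·c = 6371 × 1.4495 ≈ 9235 km.

9235 km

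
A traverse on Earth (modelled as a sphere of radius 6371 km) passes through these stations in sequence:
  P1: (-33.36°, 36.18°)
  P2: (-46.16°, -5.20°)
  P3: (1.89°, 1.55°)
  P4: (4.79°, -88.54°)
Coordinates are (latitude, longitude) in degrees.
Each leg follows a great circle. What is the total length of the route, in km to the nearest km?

Leg P1→P2: central angle 0.5904 rad, distance 3761.5 km.
Leg P2→P3: central angle 0.8451 rad, distance 5383.9 km.
Leg P3→P4: central angle 1.5696 rad, distance 10000.0 km.
Total: 3761.5 + 5383.9 + 10000.0 ≈ 19145 km.

19145 km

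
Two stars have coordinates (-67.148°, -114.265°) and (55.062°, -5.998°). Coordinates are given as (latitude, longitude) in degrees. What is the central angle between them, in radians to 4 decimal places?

2.5412 rad

With latitudes φ₁ = -67.148°, φ₂ = 55.062° and longitude difference Δλ = 108.267°:
cos c = sin φ₁ sin φ₂ + cos φ₁ cos φ₂ cos Δλ = (-0.9215)(0.8198) + (0.3884)(0.5727)(-0.3134) = -0.82514,
so c = arccos(-0.82514) = 2.54125 rad.
So the angular separation is 2.5412 rad.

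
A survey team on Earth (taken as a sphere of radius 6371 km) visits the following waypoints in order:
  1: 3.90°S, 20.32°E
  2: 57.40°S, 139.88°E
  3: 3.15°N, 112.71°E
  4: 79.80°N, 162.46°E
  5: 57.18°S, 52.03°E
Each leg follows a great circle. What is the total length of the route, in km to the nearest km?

44042 km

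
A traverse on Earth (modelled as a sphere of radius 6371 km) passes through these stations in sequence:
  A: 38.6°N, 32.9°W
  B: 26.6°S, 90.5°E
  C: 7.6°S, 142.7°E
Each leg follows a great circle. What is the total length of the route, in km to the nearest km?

20522 km

Leg A→B: central angle 2.2970 rad, distance 14634.1 km.
Leg B→C: central angle 0.9242 rad, distance 5888.4 km.
Total: 14634.1 + 5888.4 ≈ 20522 km.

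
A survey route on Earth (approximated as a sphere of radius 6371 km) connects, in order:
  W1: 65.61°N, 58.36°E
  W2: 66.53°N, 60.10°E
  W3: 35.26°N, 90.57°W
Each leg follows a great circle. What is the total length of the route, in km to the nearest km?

8553 km

Leg W1→W2: central angle 0.0202 rad, distance 128.9 km.
Leg W2→W3: central angle 1.3222 rad, distance 8423.9 km.
Total: 128.9 + 8423.9 ≈ 8553 km.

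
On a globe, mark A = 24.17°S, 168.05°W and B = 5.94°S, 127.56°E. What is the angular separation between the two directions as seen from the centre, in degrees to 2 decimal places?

Let φ₁ = -0.4218 rad, φ₂ = -0.1037 rad, and Δλ = -1.1238 rad.
cos c = sin φ₁ sin φ₂ + cos φ₁ cos φ₂ cos Δλ = (-0.4094)(-0.1035) + (0.9123)(0.9946)(0.4322) = 0.43461,
so c = arccos(0.43461) = 1.12120 rad.
So the angular separation is 64.24°.

64.24°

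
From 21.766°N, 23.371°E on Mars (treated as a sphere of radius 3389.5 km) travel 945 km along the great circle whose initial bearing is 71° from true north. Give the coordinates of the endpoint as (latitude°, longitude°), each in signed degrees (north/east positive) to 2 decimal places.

Angular distance δ = d/R = 945/3389.5 = 0.27880 rad; initial bearing θ = 1.2392 rad.
sin φ₂ = sin φ₁ cos δ + cos φ₁ sin δ cos θ = (0.3708)(0.9614) + (0.9287)(0.2752)(0.3256) = 0.4397, so φ₂ = 26.09°.
Δλ = atan2(sin θ sin δ cos φ₁, cos δ − sin φ₁ sin φ₂) = atan2(0.2417, 0.7983) = 16.841°.
λ₂ = 23.371° + 16.841° = 40.21°.

26.09°, 40.21°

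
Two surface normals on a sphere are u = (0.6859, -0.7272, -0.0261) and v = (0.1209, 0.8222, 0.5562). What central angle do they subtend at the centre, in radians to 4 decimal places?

2.1288 rad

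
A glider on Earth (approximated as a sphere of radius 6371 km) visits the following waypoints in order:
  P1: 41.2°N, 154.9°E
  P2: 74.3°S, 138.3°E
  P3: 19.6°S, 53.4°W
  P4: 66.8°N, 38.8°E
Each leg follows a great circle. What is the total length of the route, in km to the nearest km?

34543 km

Leg P1→P2: central angle 2.0253 rad, distance 12903.0 km.
Leg P2→P3: central angle 1.4974 rad, distance 9540.1 km.
Leg P3→P4: central angle 1.8992 rad, distance 12100.1 km.
Total: 12903.0 + 9540.1 + 12100.1 ≈ 34543 km.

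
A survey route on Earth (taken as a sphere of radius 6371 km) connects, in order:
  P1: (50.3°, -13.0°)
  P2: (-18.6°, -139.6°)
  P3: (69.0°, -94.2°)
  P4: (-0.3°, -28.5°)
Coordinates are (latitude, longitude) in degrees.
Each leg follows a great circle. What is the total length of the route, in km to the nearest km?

33640 km

Leg P1→P2: central angle 2.2223 rad, distance 14158.1 km.
Leg P2→P3: central angle 1.6301 rad, distance 10385.5 km.
Leg P3→P4: central angle 1.4277 rad, distance 9096.0 km.
Total: 14158.1 + 10385.5 + 9096.0 ≈ 33640 km.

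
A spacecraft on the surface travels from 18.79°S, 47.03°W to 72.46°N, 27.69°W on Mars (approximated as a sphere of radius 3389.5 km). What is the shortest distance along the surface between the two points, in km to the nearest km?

5453 km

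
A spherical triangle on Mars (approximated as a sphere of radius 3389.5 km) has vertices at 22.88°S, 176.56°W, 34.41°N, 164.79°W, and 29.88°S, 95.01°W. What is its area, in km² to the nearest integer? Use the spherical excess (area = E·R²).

9441241 km²

Side lengths (central angles): a = 1.6051, b = 1.2545, c = 1.0188 rad; semiperimeter s = 1.9392.
By l'Huilier's theorem, tan(E/4) = √[tan(s/2) tan((s−a)/2) tan((s−b)/2) tan((s−c)/2)], giving spherical excess E = 0.8218 rad.
Area = E·R² = 0.8218 × (3389.5)² ≈ 9441241 km².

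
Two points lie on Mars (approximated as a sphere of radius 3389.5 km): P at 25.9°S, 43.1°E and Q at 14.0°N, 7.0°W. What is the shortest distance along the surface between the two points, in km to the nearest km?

3726 km

In radians: φ₁ = -0.4520, φ₂ = 0.2443, Δλ = -50.100° = -0.8744 rad.
cos c = sin φ₁ sin φ₂ + cos φ₁ cos φ₂ cos Δλ = (-0.4368)(0.2419) + (0.8996)(0.9703)(0.6414) = 0.45421,
so c = arccos(0.45421) = 1.09931 rad.
Distance = R·c = 3389.5 × 1.0993 ≈ 3726 km.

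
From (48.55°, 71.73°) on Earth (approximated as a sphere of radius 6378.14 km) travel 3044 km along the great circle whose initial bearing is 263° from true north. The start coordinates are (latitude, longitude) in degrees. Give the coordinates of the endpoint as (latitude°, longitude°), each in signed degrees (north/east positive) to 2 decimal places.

38.96°, 35.84°

Angular distance δ = d/R = 3044/6378.14 = 0.47726 rad; initial bearing θ = 4.5902 rad.
sin φ₂ = sin φ₁ cos δ + cos φ₁ sin δ cos θ = (0.7495)(0.8883) + (0.6620)(0.4593)(-0.1219) = 0.6287, so φ₂ = 38.96°.
Δλ = atan2(sin θ sin δ cos φ₁, cos δ − sin φ₁ sin φ₂) = atan2(-0.3018, 0.4170) = -35.894°.
λ₂ = 71.730° − 35.894° = 35.84°.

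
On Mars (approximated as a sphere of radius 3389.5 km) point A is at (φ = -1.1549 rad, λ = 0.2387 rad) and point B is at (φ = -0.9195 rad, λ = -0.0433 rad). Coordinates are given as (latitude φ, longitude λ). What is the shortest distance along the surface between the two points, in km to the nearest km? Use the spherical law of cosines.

928 km

With latitudes φ₁ = -66.171°, φ₂ = -52.683° and longitude difference Δλ = -16.157°:
cos c = sin φ₁ sin φ₂ + cos φ₁ cos φ₂ cos Δλ = (-0.9148)(-0.7953) + (0.4040)(0.6062)(0.9605) = 0.96275,
so c = arccos(0.96275) = 0.27381 rad.
Distance = R·c = 3389.5 × 0.2738 ≈ 928 km.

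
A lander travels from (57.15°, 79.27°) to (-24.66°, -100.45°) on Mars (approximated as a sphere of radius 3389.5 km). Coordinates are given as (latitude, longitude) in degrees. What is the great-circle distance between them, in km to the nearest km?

8726 km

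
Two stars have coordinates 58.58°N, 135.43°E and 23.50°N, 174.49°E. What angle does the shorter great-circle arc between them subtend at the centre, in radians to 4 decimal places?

With latitudes φ₁ = 58.580°, φ₂ = 23.500° and longitude difference Δλ = 39.060°:
Haversine: a = sin²(Δφ/2) + cos φ₁ cos φ₂ sin²(Δλ/2) = 0.0908 + (0.5213)(0.9171)(0.1118) = 0.14425.
Central angle c = 2·arcsin(√a) = 0.77917 rad.
So the angular separation is 0.7792 rad.

0.7792 rad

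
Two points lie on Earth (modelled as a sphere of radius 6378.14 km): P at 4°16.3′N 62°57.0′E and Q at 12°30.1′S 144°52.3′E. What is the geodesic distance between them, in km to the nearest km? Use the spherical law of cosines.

Let φ₁ = 0.0746 rad, φ₂ = -0.2182 rad, and Δλ = 1.4298 rad.
cos c = sin φ₁ sin φ₂ + cos φ₁ cos φ₂ cos Δλ = (0.0745)(-0.2165) + (0.9972)(0.9763)(0.1405) = 0.12069,
so c = arccos(0.12069) = 1.44981 rad.
Distance = R·c = 6378.14 × 1.4498 ≈ 9247 km.

9247 km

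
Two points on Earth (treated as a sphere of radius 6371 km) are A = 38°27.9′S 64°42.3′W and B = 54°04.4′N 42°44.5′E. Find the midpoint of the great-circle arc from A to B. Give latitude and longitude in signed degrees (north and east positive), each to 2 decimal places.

12.81°, -22.03°

Central angle δ = 2.2672 rad. Interpolating on the sphere with fraction f = 0.5:
P = [sin((1−f)δ)·A + sin(fδ)·B] / sin δ = 1.1809·A + 1.1809·B in Cartesian coordinates,
giving P = (0.9039, -0.3657, 0.2217), i.e. latitude 12.81°, longitude -22.03°.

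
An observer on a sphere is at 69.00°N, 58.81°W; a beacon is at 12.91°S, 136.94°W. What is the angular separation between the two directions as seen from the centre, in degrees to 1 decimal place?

With latitudes φ₁ = 69.000°, φ₂ = -12.910° and longitude difference Δλ = -78.130°:
cos c = sin φ₁ sin φ₂ + cos φ₁ cos φ₂ cos Δλ = (0.9336)(-0.2234) + (0.3584)(0.9747)(0.2057) = -0.13673,
so c = arccos(-0.13673) = 1.70796 rad.
So the angular separation is 97.9°.

97.9°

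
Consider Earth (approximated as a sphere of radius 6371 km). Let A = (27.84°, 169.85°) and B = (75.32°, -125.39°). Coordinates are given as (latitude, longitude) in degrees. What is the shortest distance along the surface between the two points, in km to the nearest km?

Let φ₁ = 0.4859 rad, φ₂ = 1.3146 rad, and Δλ = 1.1303 rad.
cos c = sin φ₁ sin φ₂ + cos φ₁ cos φ₂ cos Δλ = (0.4670)(0.9674) + (0.8843)(0.2534)(0.4264) = 0.54731,
so c = arccos(0.54731) = 0.99165 rad.
Distance = R·c = 6371 × 0.9916 ≈ 6318 km.

6318 km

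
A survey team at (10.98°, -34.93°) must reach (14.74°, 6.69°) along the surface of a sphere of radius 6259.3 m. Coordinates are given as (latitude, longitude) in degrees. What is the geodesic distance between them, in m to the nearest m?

In radians: φ₁ = 0.1916, φ₂ = 0.2573, Δλ = 41.620° = 0.7264 rad.
cos c = sin φ₁ sin φ₂ + cos φ₁ cos φ₂ cos Δλ = (0.1905)(0.2544) + (0.9817)(0.9671)(0.7476) = 0.75819,
so c = arccos(0.75819) = 0.71026 rad.
Distance = R·c = 6259.3 × 0.7103 ≈ 4446 m.

4446 m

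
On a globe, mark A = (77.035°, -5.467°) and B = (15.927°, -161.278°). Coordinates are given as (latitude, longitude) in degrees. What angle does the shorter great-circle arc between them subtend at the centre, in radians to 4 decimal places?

With latitudes φ₁ = 77.035°, φ₂ = 15.927° and longitude difference Δλ = -155.811°:
Haversine: a = sin²(Δφ/2) + cos φ₁ cos φ₂ sin²(Δλ/2) = 0.2584 + (0.2244)(0.9616)(0.9561) = 0.46469.
Central angle c = 2·arcsin(√a) = 1.50012 rad.
So the angular separation is 1.5001 rad.

1.5001 rad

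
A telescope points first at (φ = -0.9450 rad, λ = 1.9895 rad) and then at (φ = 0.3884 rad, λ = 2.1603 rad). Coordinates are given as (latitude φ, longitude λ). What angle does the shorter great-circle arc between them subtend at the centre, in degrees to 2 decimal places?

Let φ₁ = -0.9450 rad, φ₂ = 0.3884 rad, and Δλ = 0.1708 rad.
Haversine: a = sin²(Δφ/2) + cos φ₁ cos φ₂ sin²(Δλ/2) = 0.3824 + (0.5857)(0.9255)(0.0073) = 0.38636.
Central angle c = 2·arcsin(√a) = 1.34151 rad.
So the angular separation is 76.86°.

76.86°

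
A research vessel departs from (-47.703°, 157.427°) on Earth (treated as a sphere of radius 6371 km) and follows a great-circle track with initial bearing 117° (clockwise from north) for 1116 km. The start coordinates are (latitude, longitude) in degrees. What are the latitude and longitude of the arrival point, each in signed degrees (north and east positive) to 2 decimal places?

-51.41°, 171.84°

Angular distance δ = d/R = 1116/6371 = 0.17517 rad; initial bearing θ = 2.0420 rad.
sin φ₂ = sin φ₁ cos δ + cos φ₁ sin δ cos θ = (-0.7397)(0.9847) + (0.6730)(0.1743)(-0.4540) = -0.7816, so φ₂ = -51.41°.
Δλ = atan2(sin θ sin δ cos φ₁, cos δ − sin φ₁ sin φ₂) = atan2(0.1045, 0.4066) = 14.414°.
λ₂ = 157.427° + 14.414° = 171.84°.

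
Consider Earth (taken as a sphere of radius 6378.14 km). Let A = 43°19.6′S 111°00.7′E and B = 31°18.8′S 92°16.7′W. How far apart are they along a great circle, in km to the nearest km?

With latitudes φ₁ = -43.327°, φ₂ = -31.313° and longitude difference Δλ = 156.710°:
cos c = sin φ₁ sin φ₂ + cos φ₁ cos φ₂ cos Δλ = (-0.6862)(-0.5197) + (0.7275)(0.8543)(-0.9185) = -0.21424,
so c = arccos(-0.21424) = 1.78671 rad.
Distance = R·c = 6378.14 × 1.7867 ≈ 11396 km.

11396 km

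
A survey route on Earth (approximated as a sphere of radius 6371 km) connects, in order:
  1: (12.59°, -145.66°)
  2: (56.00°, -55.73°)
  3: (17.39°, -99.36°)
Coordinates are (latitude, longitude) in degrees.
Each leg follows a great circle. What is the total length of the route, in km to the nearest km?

14478 km

Leg 1→2: central angle 1.3884 rad, distance 8845.6 km.
Leg 2→3: central angle 0.8840 rad, distance 5632.3 km.
Total: 8845.6 + 5632.3 ≈ 14478 km.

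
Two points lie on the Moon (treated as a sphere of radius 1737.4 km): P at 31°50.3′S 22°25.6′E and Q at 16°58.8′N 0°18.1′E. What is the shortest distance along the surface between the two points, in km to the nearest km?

1614 km

With latitudes φ₁ = -31.838°, φ₂ = 16.980° and longitude difference Δλ = -22.125°:
Haversine: a = sin²(Δφ/2) + cos φ₁ cos φ₂ sin²(Δλ/2) = 0.1708 + (0.8495)(0.9564)(0.0368) = 0.20069.
Central angle c = 2·arcsin(√a) = 0.92902 rad.
Distance = R·c = 1737.4 × 0.9290 ≈ 1614 km.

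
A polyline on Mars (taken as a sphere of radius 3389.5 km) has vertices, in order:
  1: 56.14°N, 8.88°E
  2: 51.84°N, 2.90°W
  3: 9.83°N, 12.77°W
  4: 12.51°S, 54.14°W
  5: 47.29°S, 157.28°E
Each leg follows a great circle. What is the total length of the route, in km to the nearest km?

Leg 1→2: central angle 0.1420 rad, distance 481.3 km.
Leg 2→3: central angle 0.7466 rad, distance 2530.5 km.
Leg 3→4: central angle 0.8163 rad, distance 2766.9 km.
Leg 4→5: central angle 1.9888 rad, distance 6741.0 km.
Total: 481.3 + 2530.5 + 2766.9 + 6741.0 ≈ 12520 km.

12520 km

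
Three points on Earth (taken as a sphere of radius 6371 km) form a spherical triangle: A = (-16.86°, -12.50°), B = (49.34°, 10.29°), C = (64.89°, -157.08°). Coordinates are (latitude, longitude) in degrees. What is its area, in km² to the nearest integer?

27476162 km²

Side lengths (central angles): a = 1.1406, b = 2.2063, c = 1.2080 rad; semiperimeter s = 2.2774.
By l'Huilier's theorem, tan(E/4) = √[tan(s/2) tan((s−a)/2) tan((s−b)/2) tan((s−c)/2)], giving spherical excess E = 0.6769 rad.
Area = E·R² = 0.6769 × (6371)² ≈ 27476162 km².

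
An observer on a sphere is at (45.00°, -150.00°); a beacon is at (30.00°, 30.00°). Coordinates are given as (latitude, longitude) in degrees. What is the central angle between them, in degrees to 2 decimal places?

105.00°

Let φ₁ = 0.7854 rad, φ₂ = 0.5236 rad, and Δλ = -3.1416 rad.
cos c = sin φ₁ sin φ₂ + cos φ₁ cos φ₂ cos Δλ = (0.7071)(0.5000) + (0.7071)(0.8660)(-1.0000) = -0.25882,
so c = arccos(-0.25882) = 1.83260 rad.
So the angular separation is 105.00°.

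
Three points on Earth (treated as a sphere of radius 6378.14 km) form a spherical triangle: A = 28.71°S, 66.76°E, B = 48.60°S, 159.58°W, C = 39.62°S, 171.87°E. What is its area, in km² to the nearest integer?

Side lengths (central angles): a = 0.3877, b = 1.4402, c = 1.6109 rad; semiperimeter s = 1.7194.
By l'Huilier's theorem, tan(E/4) = √[tan(s/2) tan((s−a)/2) tan((s−b)/2) tan((s−c)/2)], giving spherical excess E = 0.3328 rad.
Area = E·R² = 0.3328 × (6378.14)² ≈ 13539954 km².

13539954 km²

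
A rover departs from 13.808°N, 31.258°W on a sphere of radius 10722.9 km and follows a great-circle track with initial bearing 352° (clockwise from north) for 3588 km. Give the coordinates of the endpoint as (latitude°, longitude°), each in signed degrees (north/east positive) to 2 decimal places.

32.77°, -34.37°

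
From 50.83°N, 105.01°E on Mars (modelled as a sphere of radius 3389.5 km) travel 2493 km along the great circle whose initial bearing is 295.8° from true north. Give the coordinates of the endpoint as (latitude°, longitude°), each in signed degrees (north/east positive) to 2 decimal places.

Angular distance δ = d/R = 2493/3389.5 = 0.73551 rad; initial bearing θ = 5.1627 rad.
sin φ₂ = sin φ₁ cos δ + cos φ₁ sin δ cos θ = (0.7753)(0.7415) + (0.6316)(0.6710)(0.4352) = 0.7593, so φ₂ = 49.40°.
Δλ = atan2(sin θ sin δ cos φ₁, cos δ − sin φ₁ sin φ₂) = atan2(-0.3816, 0.1528) = -68.173°.
λ₂ = 105.010° − 68.173° = 36.84°.

49.40°, 36.84°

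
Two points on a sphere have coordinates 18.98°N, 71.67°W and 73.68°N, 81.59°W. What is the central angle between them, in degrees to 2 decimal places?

With latitudes φ₁ = 18.980°, φ₂ = 73.680° and longitude difference Δλ = -9.920°:
Haversine: a = sin²(Δφ/2) + cos φ₁ cos φ₂ sin²(Δλ/2) = 0.2111 + (0.9456)(0.2810)(0.0075) = 0.21306.
Central angle c = 2·arcsin(√a) = 0.95955 rad.
So the angular separation is 54.98°.

54.98°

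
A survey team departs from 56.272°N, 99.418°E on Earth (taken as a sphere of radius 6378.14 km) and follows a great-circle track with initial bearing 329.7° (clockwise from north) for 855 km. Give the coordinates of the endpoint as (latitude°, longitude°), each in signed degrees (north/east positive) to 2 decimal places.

Angular distance δ = d/R = 855/6378.14 = 0.13405 rad; initial bearing θ = 5.7544 rad.
sin φ₂ = sin φ₁ cos δ + cos φ₁ sin δ cos θ = (0.8317)(0.9910) + (0.5553)(0.1337)(0.8634) = 0.8883, so φ₂ = 62.66°.
Δλ = atan2(sin θ sin δ cos φ₁, cos δ − sin φ₁ sin φ₂) = atan2(-0.0374, 0.2522) = -8.443°.
λ₂ = 99.418° − 8.443° = 90.98°.

62.66°, 90.98°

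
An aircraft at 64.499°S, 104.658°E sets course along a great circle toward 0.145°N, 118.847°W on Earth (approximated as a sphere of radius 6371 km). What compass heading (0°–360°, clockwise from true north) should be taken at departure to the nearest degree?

Δλ = 136.495° = 2.3823 rad.
y = sin Δλ · cos φ₂ = (0.6884)(1.0000) = 0.6884
x = cos φ₁ sin φ₂ − sin φ₁ cos φ₂ cos Δλ = (0.4305)(0.0025) − (-0.9026)(1.0000)(-0.7253) = -0.6536
θ = atan2(y, x) = 133.51°, so the bearing is 134°.

134°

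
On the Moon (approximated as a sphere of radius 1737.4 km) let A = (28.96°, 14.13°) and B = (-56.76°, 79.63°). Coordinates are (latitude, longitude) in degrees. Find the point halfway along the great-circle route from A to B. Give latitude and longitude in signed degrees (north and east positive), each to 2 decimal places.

-16.23°, 38.48°

The central angle between A and B is δ = 1.7784 rad.
With f = 0.5, the slerp weights are sin((1−f)δ)/sin δ = 0.7936 and sin(fδ)/sin δ = 0.7936.
Weighted sum of the unit vectors: (0.7936)·(0.8485,0.2136,0.4842) + (0.7936)·(0.0987,0.5392,-0.8364) = (0.7517, 0.5974, -0.2795).
Converting back: φ = atan2(z, √(x²+y²)) = -16.23°, λ = atan2(y, x) = 38.48°.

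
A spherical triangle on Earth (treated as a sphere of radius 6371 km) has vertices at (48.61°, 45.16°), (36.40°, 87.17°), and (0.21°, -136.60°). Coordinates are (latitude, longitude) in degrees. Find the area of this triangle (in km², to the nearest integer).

48167255 km²

Side lengths (central angles): a = 2.1884, b = 2.2891, c = 0.5724 rad; semiperimeter s = 2.5249.
By l'Huilier's theorem, tan(E/4) = √[tan(s/2) tan((s−a)/2) tan((s−b)/2) tan((s−c)/2)], giving spherical excess E = 1.1867 rad.
Area = E·R² = 1.1867 × (6371)² ≈ 48167255 km².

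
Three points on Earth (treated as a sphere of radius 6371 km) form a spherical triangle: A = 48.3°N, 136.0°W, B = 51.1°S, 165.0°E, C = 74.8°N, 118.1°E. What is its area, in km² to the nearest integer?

Side lengths (central angles): a = 2.2634, b = 0.8329, c = 1.9454 rad; semiperimeter s = 2.5208.
By l'Huilier's theorem, tan(E/4) = √[tan(s/2) tan((s−a)/2) tan((s−b)/2) tan((s−c)/2)], giving spherical excess E = 1.4051 rad.
Area = E·R² = 1.4051 × (6371)² ≈ 57034529 km².

57034529 km²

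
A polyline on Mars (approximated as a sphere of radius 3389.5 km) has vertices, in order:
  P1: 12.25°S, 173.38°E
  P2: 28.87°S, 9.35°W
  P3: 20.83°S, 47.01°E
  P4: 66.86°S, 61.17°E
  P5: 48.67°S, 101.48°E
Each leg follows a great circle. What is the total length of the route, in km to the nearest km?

Leg P1→P2: central angle 2.4224 rad, distance 8210.9 km.
Leg P2→P3: central angle 0.8955 rad, distance 3035.4 km.
Leg P3→P4: central angle 0.8188 rad, distance 2775.2 km.
Leg P4→P5: central angle 0.4769 rad, distance 1616.6 km.
Total: 8210.9 + 3035.4 + 2775.2 + 1616.6 ≈ 15638 km.

15638 km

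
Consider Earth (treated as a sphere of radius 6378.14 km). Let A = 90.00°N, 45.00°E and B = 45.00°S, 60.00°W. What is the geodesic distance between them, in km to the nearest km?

15028 km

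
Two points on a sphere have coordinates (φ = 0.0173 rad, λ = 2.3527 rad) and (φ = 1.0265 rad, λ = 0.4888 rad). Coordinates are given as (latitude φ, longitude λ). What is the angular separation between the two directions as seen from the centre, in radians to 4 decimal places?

1.7060 rad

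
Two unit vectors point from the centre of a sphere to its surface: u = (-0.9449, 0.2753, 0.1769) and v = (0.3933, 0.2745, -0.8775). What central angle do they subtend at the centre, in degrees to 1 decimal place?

116.8°

u·v = -0.4513; |u| = 1.0000, |v| = 1.0000.
cos θ = (u·v)/(|u||v|) = -0.4513, so θ = 116.8°.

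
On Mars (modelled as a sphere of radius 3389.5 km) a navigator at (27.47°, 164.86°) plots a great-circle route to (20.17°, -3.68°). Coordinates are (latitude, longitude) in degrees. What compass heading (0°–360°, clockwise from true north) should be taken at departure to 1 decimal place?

Δλ = -168.540° = -2.9416 rad.
y = sin Δλ · cos φ₂ = (-0.1987)(0.9387) = -0.1865
x = cos φ₁ sin φ₂ − sin φ₁ cos φ₂ cos Δλ = (0.8873)(0.3448) − (0.4613)(0.9387)(-0.9801) = 0.7303
θ = atan2(y, x) = -14.33°; adding 360° gives 345.7°.

345.7°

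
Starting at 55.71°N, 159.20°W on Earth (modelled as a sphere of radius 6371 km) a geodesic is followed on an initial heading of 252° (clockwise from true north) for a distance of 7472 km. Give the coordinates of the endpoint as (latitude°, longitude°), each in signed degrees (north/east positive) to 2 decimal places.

Angular distance δ = d/R = 7472/6371 = 1.17281 rad; initial bearing θ = 4.3982 rad.
sin φ₂ = sin φ₁ cos δ + cos φ₁ sin δ cos θ = (0.8262)(0.3876) + (0.5634)(0.9218)(-0.3090) = 0.1597, so φ₂ = 9.19°.
Δλ = atan2(sin θ sin δ cos φ₁, cos δ − sin φ₁ sin φ₂) = atan2(-0.4939, 0.2556) = -62.639°.
λ₂ = -159.200° − 62.639° = -221.84° → 138.16° after wrapping to (−180°, 180°].

9.19°, 138.16°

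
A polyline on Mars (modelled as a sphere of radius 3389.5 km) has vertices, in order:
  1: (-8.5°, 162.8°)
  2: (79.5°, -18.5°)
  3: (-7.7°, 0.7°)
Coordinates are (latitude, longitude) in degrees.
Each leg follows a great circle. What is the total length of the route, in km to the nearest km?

11641 km

Leg 1→2: central angle 1.9024 rad, distance 6448.0 km.
Leg 2→3: central angle 1.5320 rad, distance 5192.7 km.
Total: 6448.0 + 5192.7 ≈ 11641 km.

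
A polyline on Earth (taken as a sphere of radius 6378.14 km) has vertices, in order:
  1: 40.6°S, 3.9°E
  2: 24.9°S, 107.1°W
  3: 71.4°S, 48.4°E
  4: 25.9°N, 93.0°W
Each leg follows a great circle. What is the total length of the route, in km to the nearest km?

33429 km

Leg 1→2: central angle 1.5436 rad, distance 9845.3 km.
Leg 2→3: central angle 1.4346 rad, distance 9150.0 km.
Leg 3→4: central angle 2.2630 rad, distance 14433.6 km.
Total: 9845.3 + 9150.0 + 14433.6 ≈ 33429 km.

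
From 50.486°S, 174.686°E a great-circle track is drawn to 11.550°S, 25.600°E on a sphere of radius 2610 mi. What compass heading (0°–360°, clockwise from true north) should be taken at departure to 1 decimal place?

Δλ = -149.086° = -2.6020 rad.
y = sin Δλ · cos φ₂ = (-0.5138)(0.9798) = -0.5033
x = cos φ₁ sin φ₂ − sin φ₁ cos φ₂ cos Δλ = (0.6363)(-0.2002) − (-0.7715)(0.9798)(-0.8579) = -0.7759
θ = atan2(y, x) = -147.03°; adding 360° gives 213.0°.

213.0°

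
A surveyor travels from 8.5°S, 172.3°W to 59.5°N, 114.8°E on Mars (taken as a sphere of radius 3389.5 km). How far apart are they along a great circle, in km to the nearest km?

With latitudes φ₁ = -8.500°, φ₂ = 59.500° and longitude difference Δλ = -72.900°:
cos c = sin φ₁ sin φ₂ + cos φ₁ cos φ₂ cos Δλ = (-0.1478)(0.8616) + (0.9890)(0.5075)(0.2940) = 0.02024,
so c = arccos(0.02024) = 1.55055 rad.
Distance = R·c = 3389.5 × 1.5506 ≈ 5256 km.

5256 km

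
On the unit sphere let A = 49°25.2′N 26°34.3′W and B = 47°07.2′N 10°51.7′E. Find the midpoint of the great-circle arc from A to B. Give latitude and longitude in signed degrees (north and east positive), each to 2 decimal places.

The central angle between A and B is δ = 0.4322 rad.
With f = 0.5, the slerp weights are sin((1−f)δ)/sin δ = 0.5119 and sin(fδ)/sin δ = 0.5119.
Weighted sum of the unit vectors: (0.5119)·(0.5818,-0.2910,0.7595) + (0.5119)·(0.6683,0.1282,0.7328) = (0.6399, -0.0833, 0.7639).
Converting back: φ = atan2(z, √(x²+y²)) = 49.81°, λ = atan2(y, x) = -7.42°.

49.81°, -7.42°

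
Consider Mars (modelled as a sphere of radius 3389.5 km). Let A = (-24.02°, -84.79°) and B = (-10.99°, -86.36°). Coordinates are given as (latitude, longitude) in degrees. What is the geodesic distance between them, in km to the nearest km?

776 km

In radians: φ₁ = -0.4192, φ₂ = -0.1918, Δλ = -1.570° = -0.0274 rad.
Haversine: a = sin²(Δφ/2) + cos φ₁ cos φ₂ sin²(Δλ/2) = 0.0129 + (0.9134)(0.9817)(0.0002) = 0.01304.
Central angle c = 2·arcsin(√a) = 0.22890 rad.
Distance = R·c = 3389.5 × 0.2289 ≈ 776 km.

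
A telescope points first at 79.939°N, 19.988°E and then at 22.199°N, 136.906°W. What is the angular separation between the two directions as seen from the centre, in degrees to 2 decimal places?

Let φ₁ = 1.3952 rad, φ₂ = 0.3874 rad, and Δλ = -2.7383 rad.
cos c = sin φ₁ sin φ₂ + cos φ₁ cos φ₂ cos Δλ = (0.9846)(0.3778) + (0.1747)(0.9259)(-0.9198) = 0.22324,
so c = arccos(0.22324) = 1.34566 rad.
So the angular separation is 77.10°.

77.10°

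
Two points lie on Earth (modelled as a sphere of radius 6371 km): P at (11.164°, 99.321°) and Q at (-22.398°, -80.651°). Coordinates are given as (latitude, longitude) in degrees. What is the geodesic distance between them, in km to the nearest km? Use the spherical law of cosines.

With latitudes φ₁ = 11.164°, φ₂ = -22.398° and longitude difference Δλ = -179.972°:
cos c = sin φ₁ sin φ₂ + cos φ₁ cos φ₂ cos Δλ = (0.1936)(-0.3810) + (0.9811)(0.9246)(-1.0000) = -0.98084,
so c = arccos(-0.98084) = 2.94552 rad.
Distance = R·c = 6371 × 2.9455 ≈ 18766 km.

18766 km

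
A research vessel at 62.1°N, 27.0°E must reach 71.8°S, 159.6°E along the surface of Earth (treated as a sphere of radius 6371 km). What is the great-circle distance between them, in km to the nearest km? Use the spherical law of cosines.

In radians: φ₁ = 1.0838, φ₂ = -1.2531, Δλ = 132.600° = 2.3143 rad.
cos c = sin φ₁ sin φ₂ + cos φ₁ cos φ₂ cos Δλ = (0.8838)(-0.9500) + (0.4679)(0.3123)(-0.6769) = -0.93848,
so c = arccos(-0.93848) = 2.78899 rad.
Distance = R·c = 6371 × 2.7890 ≈ 17769 km.

17769 km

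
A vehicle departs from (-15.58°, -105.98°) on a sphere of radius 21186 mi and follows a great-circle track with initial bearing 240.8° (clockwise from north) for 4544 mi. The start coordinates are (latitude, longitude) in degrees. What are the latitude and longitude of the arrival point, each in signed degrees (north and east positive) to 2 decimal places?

-21.25°, -117.48°

Angular distance δ = d/R = 4544/21186 = 0.21448 rad; initial bearing θ = 4.2028 rad.
sin φ₂ = sin φ₁ cos δ + cos φ₁ sin δ cos θ = (-0.2686)(0.9771) + (0.9633)(0.2128)(-0.4879) = -0.3625, so φ₂ = -21.25°.
Δλ = atan2(sin θ sin δ cos φ₁, cos δ − sin φ₁ sin φ₂) = atan2(-0.1790, 0.8797) = -11.499°.
λ₂ = -105.980° − 11.499° = -117.48°.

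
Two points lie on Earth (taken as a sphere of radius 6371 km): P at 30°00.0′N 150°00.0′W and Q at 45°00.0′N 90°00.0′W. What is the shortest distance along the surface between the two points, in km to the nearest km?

5417 km

In radians: φ₁ = 0.5236, φ₂ = 0.7854, Δλ = 60.000° = 1.0472 rad.
cos c = sin φ₁ sin φ₂ + cos φ₁ cos φ₂ cos Δλ = (0.5000)(0.7071) + (0.8660)(0.7071)(0.5000) = 0.65974,
so c = arccos(0.65974) = 0.85032 rad.
Distance = R·c = 6371 × 0.8503 ≈ 5417 km.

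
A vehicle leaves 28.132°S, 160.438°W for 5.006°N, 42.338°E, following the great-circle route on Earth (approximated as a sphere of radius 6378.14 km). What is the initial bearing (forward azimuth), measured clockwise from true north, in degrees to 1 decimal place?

227.3°

With φ₁ = -0.4910, φ₂ = 0.0874, Δλ = -2.7441 rad, the forward-azimuth formula gives
θ = atan2( sin Δλ cos φ₂ , cos φ₁ sin φ₂ − sin φ₁ cos φ₂ cos Δλ ) = atan2(-0.3857, -0.3561) = -132.72°.
Adding 360° brings this into [0°, 360°): 227.3°.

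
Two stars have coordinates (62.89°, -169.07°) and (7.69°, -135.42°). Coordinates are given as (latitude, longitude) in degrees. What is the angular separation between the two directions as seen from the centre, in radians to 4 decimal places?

1.0529 rad

In radians: φ₁ = 1.0976, φ₂ = 0.1342, Δλ = 33.650° = 0.5873 rad.
Haversine: a = sin²(Δφ/2) + cos φ₁ cos φ₂ sin²(Δλ/2) = 0.2146 + (0.4557)(0.9910)(0.0838) = 0.25248.
Central angle c = 2·arcsin(√a) = 1.05291 rad.
So the angular separation is 1.0529 rad.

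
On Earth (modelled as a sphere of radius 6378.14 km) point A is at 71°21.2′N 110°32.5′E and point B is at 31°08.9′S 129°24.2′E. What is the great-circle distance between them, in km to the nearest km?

11507 km

In radians: φ₁ = 1.2454, φ₂ = -0.5436, Δλ = 18.862° = 0.3292 rad.
cos c = sin φ₁ sin φ₂ + cos φ₁ cos φ₂ cos Δλ = (0.9475)(-0.5173) + (0.3197)(0.8558)(0.9463) = -0.23116,
so c = arccos(-0.23116) = 1.80407 rad.
Distance = R·c = 6378.14 × 1.8041 ≈ 11507 km.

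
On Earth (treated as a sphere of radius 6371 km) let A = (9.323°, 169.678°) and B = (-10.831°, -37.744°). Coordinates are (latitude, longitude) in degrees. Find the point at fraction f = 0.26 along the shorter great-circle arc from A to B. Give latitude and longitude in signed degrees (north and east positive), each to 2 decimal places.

3.62°, -150.68°

Central angle δ = 2.6698 rad. Interpolating on the sphere with fraction f = 0.26:
P = [sin((1−f)δ)·A + sin(fδ)·B] / sin δ = 2.0224·A + 1.4076·B in Cartesian coordinates,
giving P = (-0.8702, -0.4887, 0.0631), i.e. latitude 3.62°, longitude -150.68°.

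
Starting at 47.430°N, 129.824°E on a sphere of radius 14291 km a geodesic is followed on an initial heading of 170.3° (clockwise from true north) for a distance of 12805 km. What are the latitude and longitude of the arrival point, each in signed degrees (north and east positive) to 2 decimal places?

-3.47°, 137.40°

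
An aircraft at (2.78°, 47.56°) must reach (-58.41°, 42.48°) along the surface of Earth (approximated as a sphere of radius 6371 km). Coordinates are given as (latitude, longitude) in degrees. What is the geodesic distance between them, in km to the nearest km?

6819 km

With latitudes φ₁ = 2.780°, φ₂ = -58.410° and longitude difference Δλ = -5.080°:
cos c = sin φ₁ sin φ₂ + cos φ₁ cos φ₂ cos Δλ = (0.0485)(-0.8518) + (0.9988)(0.5238)(0.9961) = 0.47985,
so c = arccos(0.47985) = 1.07031 rad.
Distance = R·c = 6371 × 1.0703 ≈ 6819 km.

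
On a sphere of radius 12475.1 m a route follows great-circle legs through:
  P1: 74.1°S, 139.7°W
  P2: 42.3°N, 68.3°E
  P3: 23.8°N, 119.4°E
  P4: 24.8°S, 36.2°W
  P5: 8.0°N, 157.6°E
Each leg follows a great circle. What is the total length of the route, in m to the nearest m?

Leg P1→P2: central angle 2.5431 rad, distance 31725.2 m.
Leg P2→P3: central angle 0.8002 rad, distance 9982.7 m.
Leg P3→P4: central angle 2.7536 rad, distance 34351.2 m.
Leg P4→P5: central angle 2.7690 rad, distance 34543.0 m.
Total: 31725.2 + 9982.7 + 34351.2 + 34543.0 ≈ 110602 m.

110602 m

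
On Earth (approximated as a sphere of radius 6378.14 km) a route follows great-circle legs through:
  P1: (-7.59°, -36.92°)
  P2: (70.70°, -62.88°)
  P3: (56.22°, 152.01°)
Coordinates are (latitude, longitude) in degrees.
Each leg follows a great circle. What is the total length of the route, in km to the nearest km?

14571 km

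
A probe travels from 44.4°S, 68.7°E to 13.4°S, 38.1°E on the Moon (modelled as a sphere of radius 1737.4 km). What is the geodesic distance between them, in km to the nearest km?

1228 km

In radians: φ₁ = -0.7749, φ₂ = -0.2339, Δλ = -30.600° = -0.5341 rad.
Haversine: a = sin²(Δφ/2) + cos φ₁ cos φ₂ sin²(Δλ/2) = 0.0714 + (0.7145)(0.9728)(0.0696) = 0.11981.
Central angle c = 2·arcsin(√a) = 0.70690 rad.
Distance = R·c = 1737.4 × 0.7069 ≈ 1228 km.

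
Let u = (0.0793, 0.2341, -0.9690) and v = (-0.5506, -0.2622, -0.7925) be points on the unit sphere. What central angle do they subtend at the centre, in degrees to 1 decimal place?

u·v = 0.6629; |u| = 1.0000, |v| = 1.0000.
cos θ = (u·v)/(|u||v|) = 0.6629, so θ = 48.5°.

48.5°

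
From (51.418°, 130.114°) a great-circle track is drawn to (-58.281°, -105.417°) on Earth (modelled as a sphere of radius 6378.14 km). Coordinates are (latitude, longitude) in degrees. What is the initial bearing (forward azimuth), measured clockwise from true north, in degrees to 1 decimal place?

124.5°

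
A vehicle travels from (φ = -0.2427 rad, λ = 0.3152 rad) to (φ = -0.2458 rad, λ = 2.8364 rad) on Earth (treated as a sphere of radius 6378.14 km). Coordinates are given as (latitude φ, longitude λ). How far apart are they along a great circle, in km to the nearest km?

15032 km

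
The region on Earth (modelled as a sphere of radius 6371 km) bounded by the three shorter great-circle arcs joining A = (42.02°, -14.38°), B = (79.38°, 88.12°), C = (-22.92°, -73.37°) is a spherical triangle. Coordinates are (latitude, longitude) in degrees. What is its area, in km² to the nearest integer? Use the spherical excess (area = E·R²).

Side lengths (central angles): a = 2.1457, b = 1.4788, c = 0.8914 rad; semiperimeter s = 2.2580.
By l'Huilier's theorem, tan(E/4) = √[tan(s/2) tan((s−a)/2) tan((s−b)/2) tan((s−c)/2)], giving spherical excess E = 0.7869 rad.
Area = E·R² = 0.7869 × (6371)² ≈ 31938707 km².

31938707 km²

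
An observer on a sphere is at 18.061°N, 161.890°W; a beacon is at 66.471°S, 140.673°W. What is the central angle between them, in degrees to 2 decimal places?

Let φ₁ = 0.3152 rad, φ₂ = -1.1601 rad, and Δλ = 0.3703 rad.
Haversine: a = sin²(Δφ/2) + cos φ₁ cos φ₂ sin²(Δλ/2) = 0.4524 + (0.9507)(0.3992)(0.0339) = 0.46522.
Central angle c = 2·arcsin(√a) = 1.50118 rad.
So the angular separation is 86.01°.

86.01°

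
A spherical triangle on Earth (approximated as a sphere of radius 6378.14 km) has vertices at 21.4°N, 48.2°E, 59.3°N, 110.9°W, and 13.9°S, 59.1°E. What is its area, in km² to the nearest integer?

Side lengths (central angles): a = 2.3387, b = 0.6438, c = 1.7015 rad; semiperimeter s = 2.3420.
By l'Huilier's theorem, tan(E/4) = √[tan(s/2) tan((s−a)/2) tan((s−b)/2) tan((s−c)/2)], giving spherical excess E = 0.1532 rad.
Area = E·R² = 0.1532 × (6378.14)² ≈ 6231606 km².

6231606 km²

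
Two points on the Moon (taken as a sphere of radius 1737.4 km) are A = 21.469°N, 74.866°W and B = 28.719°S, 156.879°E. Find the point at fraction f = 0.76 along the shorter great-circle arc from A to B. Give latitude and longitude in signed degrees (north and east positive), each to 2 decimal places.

-22.33°, -168.35°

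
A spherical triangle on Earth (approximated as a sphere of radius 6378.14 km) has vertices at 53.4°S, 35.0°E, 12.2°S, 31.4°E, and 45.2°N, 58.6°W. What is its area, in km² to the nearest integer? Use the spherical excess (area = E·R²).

Side lengths (central angles): a = 1.7213, b = 2.2094, c = 0.7208 rad; semiperimeter s = 2.3257.
By l'Huilier's theorem, tan(E/4) = √[tan(s/2) tan((s−a)/2) tan((s−b)/2) tan((s−c)/2)], giving spherical excess E = 0.8224 rad.
Area = E·R² = 0.8224 × (6378.14)² ≈ 33454760 km².

33454760 km²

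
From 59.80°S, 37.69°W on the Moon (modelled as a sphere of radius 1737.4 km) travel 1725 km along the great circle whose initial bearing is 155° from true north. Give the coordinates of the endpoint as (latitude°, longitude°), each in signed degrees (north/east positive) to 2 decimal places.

-58.65°, 99.44°

Angular distance δ = d/R = 1725/1737.4 = 0.99286 rad; initial bearing θ = 2.7053 rad.
sin φ₂ = sin φ₁ cos δ + cos φ₁ sin δ cos θ = (-0.8643)(0.5463) + (0.5030)(0.8376)(-0.9063) = -0.8540, so φ₂ = -58.65°.
Δλ = atan2(sin θ sin δ cos φ₁, cos δ − sin φ₁ sin φ₂) = atan2(0.1781, -0.1918) = 137.127°.
λ₂ = -37.690° + 137.127° = 99.44°.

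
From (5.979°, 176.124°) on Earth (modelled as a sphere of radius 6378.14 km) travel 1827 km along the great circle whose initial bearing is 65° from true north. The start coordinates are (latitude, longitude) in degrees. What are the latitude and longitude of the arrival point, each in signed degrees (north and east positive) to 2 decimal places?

Angular distance δ = d/R = 1827/6378.14 = 0.28645 rad; initial bearing θ = 1.1345 rad.
sin φ₂ = sin φ₁ cos δ + cos φ₁ sin δ cos θ = (0.1042)(0.9593) + (0.9946)(0.2825)(0.4226) = 0.2187, so φ₂ = 12.63°.
Δλ = atan2(sin θ sin δ cos φ₁, cos δ − sin φ₁ sin φ₂) = atan2(0.2547, 0.9365) = 15.214°.
λ₂ = 176.124° + 15.214° = 191.34° → -168.66° after wrapping to (−180°, 180°].

12.63°, -168.66°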